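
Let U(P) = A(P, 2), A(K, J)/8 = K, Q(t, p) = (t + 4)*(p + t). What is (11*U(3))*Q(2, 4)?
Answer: 9504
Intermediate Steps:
Q(t, p) = (4 + t)*(p + t)
A(K, J) = 8*K
U(P) = 8*P
(11*U(3))*Q(2, 4) = (11*(8*3))*(2² + 4*4 + 4*2 + 4*2) = (11*24)*(4 + 16 + 8 + 8) = 264*36 = 9504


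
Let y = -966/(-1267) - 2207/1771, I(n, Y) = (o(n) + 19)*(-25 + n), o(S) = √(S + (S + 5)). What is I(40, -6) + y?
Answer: 91201966/320551 + 15*√85 ≈ 422.81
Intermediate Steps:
o(S) = √(5 + 2*S) (o(S) = √(S + (5 + S)) = √(5 + 2*S))
I(n, Y) = (-25 + n)*(19 + √(5 + 2*n)) (I(n, Y) = (√(5 + 2*n) + 19)*(-25 + n) = (19 + √(5 + 2*n))*(-25 + n) = (-25 + n)*(19 + √(5 + 2*n)))
y = -155069/320551 (y = -966*(-1/1267) - 2207*1/1771 = 138/181 - 2207/1771 = -155069/320551 ≈ -0.48376)
I(40, -6) + y = (-475 - 25*√(5 + 2*40) + 19*40 + 40*√(5 + 2*40)) - 155069/320551 = (-475 - 25*√(5 + 80) + 760 + 40*√(5 + 80)) - 155069/320551 = (-475 - 25*√85 + 760 + 40*√85) - 155069/320551 = (285 + 15*√85) - 155069/320551 = 91201966/320551 + 15*√85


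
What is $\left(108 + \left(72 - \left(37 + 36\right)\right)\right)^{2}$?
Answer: $11449$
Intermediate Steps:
$\left(108 + \left(72 - \left(37 + 36\right)\right)\right)^{2} = \left(108 + \left(72 - 73\right)\right)^{2} = \left(108 - 1\right)^{2} = 107^{2} = 11449$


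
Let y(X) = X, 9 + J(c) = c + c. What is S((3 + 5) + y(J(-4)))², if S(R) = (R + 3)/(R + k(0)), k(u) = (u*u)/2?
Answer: 4/9 ≈ 0.44444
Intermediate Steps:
J(c) = -9 + 2*c (J(c) = -9 + (c + c) = -9 + 2*c)
k(u) = u²/2 (k(u) = u²*(½) = u²/2)
S(R) = (3 + R)/R (S(R) = (R + 3)/(R + (½)*0²) = (3 + R)/(R + (½)*0) = (3 + R)/(R + 0) = (3 + R)/R)
S((3 + 5) + y(J(-4)))² = ((3 + ((3 + 5) + (-9 + 2*(-4))))/((3 + 5) + (-9 + 2*(-4))))² = ((3 + (8 + (-9 - 8)))/(8 + (-9 - 8)))² = ((3 + (8 - 17))/(8 - 17))² = ((3 - 9)/(-9))² = (-⅑*(-6))² = (⅔)² = 4/9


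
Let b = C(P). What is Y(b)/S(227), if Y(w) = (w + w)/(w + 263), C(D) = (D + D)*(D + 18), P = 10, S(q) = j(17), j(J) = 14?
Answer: 80/823 ≈ 0.097205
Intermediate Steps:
S(q) = 14
C(D) = 2*D*(18 + D) (C(D) = (2*D)*(18 + D) = 2*D*(18 + D))
b = 560 (b = 2*10*(18 + 10) = 2*10*28 = 560)
Y(w) = 2*w/(263 + w) (Y(w) = (2*w)/(263 + w) = 2*w/(263 + w))
Y(b)/S(227) = (2*560/(263 + 560))/14 = (2*560/823)*(1/14) = (2*560*(1/823))*(1/14) = (1120/823)*(1/14) = 80/823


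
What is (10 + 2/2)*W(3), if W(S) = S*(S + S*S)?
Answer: 396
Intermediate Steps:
W(S) = S*(S + S²)
(10 + 2/2)*W(3) = (10 + 2/2)*(3²*(1 + 3)) = (10 + 2*(½))*(9*4) = (10 + 1)*36 = 11*36 = 396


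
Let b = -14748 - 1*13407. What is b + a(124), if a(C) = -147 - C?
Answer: -28426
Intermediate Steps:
b = -28155 (b = -14748 - 13407 = -28155)
b + a(124) = -28155 + (-147 - 1*124) = -28155 + (-147 - 124) = -28155 - 271 = -28426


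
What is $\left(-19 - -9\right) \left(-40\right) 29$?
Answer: $11600$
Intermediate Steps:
$\left(-19 - -9\right) \left(-40\right) 29 = \left(-19 + 9\right) \left(-40\right) 29 = \left(-10\right) \left(-40\right) 29 = 400 \cdot 29 = 11600$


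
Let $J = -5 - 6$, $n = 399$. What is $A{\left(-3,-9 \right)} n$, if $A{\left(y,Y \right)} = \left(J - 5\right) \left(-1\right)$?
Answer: $6384$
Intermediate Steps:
$J = -11$ ($J = -5 - 6 = -11$)
$A{\left(y,Y \right)} = 16$ ($A{\left(y,Y \right)} = \left(-11 - 5\right) \left(-1\right) = \left(-16\right) \left(-1\right) = 16$)
$A{\left(-3,-9 \right)} n = 16 \cdot 399 = 6384$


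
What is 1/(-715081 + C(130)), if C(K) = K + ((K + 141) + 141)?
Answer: -1/714539 ≈ -1.3995e-6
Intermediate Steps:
C(K) = 282 + 2*K (C(K) = K + ((141 + K) + 141) = K + (282 + K) = 282 + 2*K)
1/(-715081 + C(130)) = 1/(-715081 + (282 + 2*130)) = 1/(-715081 + (282 + 260)) = 1/(-715081 + 542) = 1/(-714539) = -1/714539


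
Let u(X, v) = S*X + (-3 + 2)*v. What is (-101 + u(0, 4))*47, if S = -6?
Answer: -4935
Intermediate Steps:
u(X, v) = -v - 6*X (u(X, v) = -6*X + (-3 + 2)*v = -6*X - v = -v - 6*X)
(-101 + u(0, 4))*47 = (-101 + (-1*4 - 6*0))*47 = (-101 + (-4 + 0))*47 = (-101 - 4)*47 = -105*47 = -4935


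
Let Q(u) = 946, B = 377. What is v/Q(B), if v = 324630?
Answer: 162315/473 ≈ 343.16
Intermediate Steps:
v/Q(B) = 324630/946 = 324630*(1/946) = 162315/473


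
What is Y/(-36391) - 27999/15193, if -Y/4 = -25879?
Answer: -2591630197/552888463 ≈ -4.6874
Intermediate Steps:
Y = 103516 (Y = -4*(-25879) = 103516)
Y/(-36391) - 27999/15193 = 103516/(-36391) - 27999/15193 = 103516*(-1/36391) - 27999*1/15193 = -103516/36391 - 27999/15193 = -2591630197/552888463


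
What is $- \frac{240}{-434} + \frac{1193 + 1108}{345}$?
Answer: $\frac{180239}{24955} \approx 7.2226$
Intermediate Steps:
$- \frac{240}{-434} + \frac{1193 + 1108}{345} = \left(-240\right) \left(- \frac{1}{434}\right) + 2301 \cdot \frac{1}{345} = \frac{120}{217} + \frac{767}{115} = \frac{180239}{24955}$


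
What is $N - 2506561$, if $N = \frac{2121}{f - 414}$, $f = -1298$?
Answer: $- \frac{4291234553}{1712} \approx -2.5066 \cdot 10^{6}$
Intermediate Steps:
$N = - \frac{2121}{1712}$ ($N = \frac{2121}{-1298 - 414} = \frac{2121}{-1712} = 2121 \left(- \frac{1}{1712}\right) = - \frac{2121}{1712} \approx -1.2389$)
$N - 2506561 = - \frac{2121}{1712} - 2506561 = - \frac{4291234553}{1712}$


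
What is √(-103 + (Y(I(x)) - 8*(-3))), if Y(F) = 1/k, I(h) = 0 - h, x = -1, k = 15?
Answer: 4*I*√1110/15 ≈ 8.8844*I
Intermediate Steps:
I(h) = -h
Y(F) = 1/15
√(-103 + (Y(I(x)) - 8*(-3))) = √(-103 + (1/15 - 8*(-3))) = √(-103 + (1/15 + 24)) = √(-103 + 361/15) = √(-1184/15) = 4*I*√1110/15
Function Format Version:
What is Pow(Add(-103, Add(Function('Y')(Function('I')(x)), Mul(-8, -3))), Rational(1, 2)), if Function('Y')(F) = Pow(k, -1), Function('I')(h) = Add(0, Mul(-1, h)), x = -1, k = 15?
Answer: Mul(Rational(4, 15), I, Pow(1110, Rational(1, 2))) ≈ Mul(8.8844, I)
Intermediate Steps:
Function('I')(h) = Mul(-1, h)
Function('Y')(F) = Rational(1, 15) (Function('Y')(F) = Pow(15, -1) = Rational(1, 15))
Pow(Add(-103, Add(Function('Y')(Function('I')(x)), Mul(-8, -3))), Rational(1, 2)) = Pow(Add(-103, Add(Rational(1, 15), Mul(-8, -3))), Rational(1, 2)) = Pow(Add(-103, Add(Rational(1, 15), 24)), Rational(1, 2)) = Pow(Add(-103, Rational(361, 15)), Rational(1, 2)) = Pow(Rational(-1184, 15), Rational(1, 2)) = Mul(Rational(4, 15), I, Pow(1110, Rational(1, 2)))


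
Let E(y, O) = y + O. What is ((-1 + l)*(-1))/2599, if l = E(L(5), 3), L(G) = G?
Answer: -7/2599 ≈ -0.0026933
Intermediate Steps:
E(y, O) = O + y
l = 8 (l = 3 + 5 = 8)
((-1 + l)*(-1))/2599 = ((-1 + 8)*(-1))/2599 = (7*(-1))*(1/2599) = -7*1/2599 = -7/2599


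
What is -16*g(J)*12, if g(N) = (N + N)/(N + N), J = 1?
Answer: -192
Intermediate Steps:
g(N) = 1 (g(N) = (2*N)/((2*N)) = (2*N)*(1/(2*N)) = 1)
-16*g(J)*12 = -16*1*12 = -16*12 = -192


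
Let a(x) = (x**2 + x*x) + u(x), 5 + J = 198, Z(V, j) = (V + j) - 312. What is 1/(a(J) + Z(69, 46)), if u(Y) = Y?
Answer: 1/74494 ≈ 1.3424e-5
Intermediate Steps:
Z(V, j) = -312 + V + j
J = 193 (J = -5 + 198 = 193)
a(x) = x + 2*x**2 (a(x) = (x**2 + x*x) + x = (x**2 + x**2) + x = 2*x**2 + x = x + 2*x**2)
1/(a(J) + Z(69, 46)) = 1/(193*(1 + 2*193) + (-312 + 69 + 46)) = 1/(193*(1 + 386) - 197) = 1/(193*387 - 197) = 1/(74691 - 197) = 1/74494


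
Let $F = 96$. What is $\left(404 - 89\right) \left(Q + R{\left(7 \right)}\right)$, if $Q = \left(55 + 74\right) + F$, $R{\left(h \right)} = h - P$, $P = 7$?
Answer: $70875$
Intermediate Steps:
$R{\left(h \right)} = -7 + h$ ($R{\left(h \right)} = h - 7 = -7 + h$)
$Q = 225$ ($Q = \left(55 + 74\right) + 96 = 129 + 96 = 225$)
$\left(404 - 89\right) \left(Q + R{\left(7 \right)}\right) = \left(404 - 89\right) \left(225 + \left(-7 + 7\right)\right) = 315 \left(225 + 0\right) = 315 \cdot 225 = 70875$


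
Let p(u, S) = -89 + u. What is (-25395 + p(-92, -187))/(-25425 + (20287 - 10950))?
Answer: 3197/2011 ≈ 1.5898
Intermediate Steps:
(-25395 + p(-92, -187))/(-25425 + (20287 - 10950)) = (-25395 + (-89 - 92))/(-25425 + (20287 - 10950)) = (-25395 - 181)/(-25425 + 9337) = -25576/(-16088) = -25576*(-1/16088) = 3197/2011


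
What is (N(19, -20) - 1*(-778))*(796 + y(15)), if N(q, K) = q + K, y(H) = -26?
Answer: 598290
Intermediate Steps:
N(q, K) = K + q
(N(19, -20) - 1*(-778))*(796 + y(15)) = ((-20 + 19) - 1*(-778))*(796 - 26) = (-1 + 778)*770 = 777*770 = 598290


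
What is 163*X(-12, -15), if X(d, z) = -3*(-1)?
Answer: 489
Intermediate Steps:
X(d, z) = 3
163*X(-12, -15) = 163*3 = 489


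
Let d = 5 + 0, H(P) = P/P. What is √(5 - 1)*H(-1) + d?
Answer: 7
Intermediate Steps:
H(P) = 1
d = 5
√(5 - 1)*H(-1) + d = √(5 - 1)*1 + 5 = √4*1 + 5 = 2*1 + 5 = 2 + 5 = 7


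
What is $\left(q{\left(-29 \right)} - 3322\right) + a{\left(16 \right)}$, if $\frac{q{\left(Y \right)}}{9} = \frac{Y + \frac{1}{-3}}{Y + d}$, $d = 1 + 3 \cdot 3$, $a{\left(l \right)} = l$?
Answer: $- \frac{62550}{19} \approx -3292.1$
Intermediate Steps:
$d = 10$ ($d = 1 + 9 = 10$)
$q{\left(Y \right)} = \frac{9 \left(- \frac{1}{3} + Y\right)}{10 + Y}$ ($q{\left(Y \right)} = 9 \frac{Y + \frac{1}{-3}}{Y + 10} = 9 \frac{Y - \frac{1}{3}}{10 + Y} = 9 \frac{- \frac{1}{3} + Y}{10 + Y} = \frac{9 \left(- \frac{1}{3} + Y\right)}{10 + Y}$)
$\left(q{\left(-29 \right)} - 3322\right) + a{\left(16 \right)} = \left(\frac{3 \left(-1 + 3 \left(-29\right)\right)}{10 - 29} - 3322\right) + 16 = \left(\frac{3 \left(-1 - 87\right)}{-19} - 3322\right) + 16 = \left(3 \left(- \frac{1}{19}\right) \left(-88\right) - 3322\right) + 16 = \left(\frac{264}{19} - 3322\right) + 16 = - \frac{62854}{19} + 16 = - \frac{62550}{19}$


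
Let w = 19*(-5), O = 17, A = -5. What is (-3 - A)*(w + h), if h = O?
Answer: -156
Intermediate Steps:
h = 17
w = -95
(-3 - A)*(w + h) = (-3 - 1*(-5))*(-95 + 17) = (-3 + 5)*(-78) = 2*(-78) = -156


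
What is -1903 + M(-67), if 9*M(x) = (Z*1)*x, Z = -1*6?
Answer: -5575/3 ≈ -1858.3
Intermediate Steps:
Z = -6
M(x) = -2*x/3 (M(x) = ((-6*1)*x)/9 = (-6*x)/9 = -2*x/3)
-1903 + M(-67) = -1903 - 2/3*(-67) = -1903 + 134/3 = -5575/3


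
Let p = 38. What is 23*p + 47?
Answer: 921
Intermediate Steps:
23*p + 47 = 23*38 + 47 = 874 + 47 = 921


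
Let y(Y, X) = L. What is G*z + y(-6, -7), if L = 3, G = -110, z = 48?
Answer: -5277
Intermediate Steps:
y(Y, X) = 3
G*z + y(-6, -7) = -110*48 + 3 = -5280 + 3 = -5277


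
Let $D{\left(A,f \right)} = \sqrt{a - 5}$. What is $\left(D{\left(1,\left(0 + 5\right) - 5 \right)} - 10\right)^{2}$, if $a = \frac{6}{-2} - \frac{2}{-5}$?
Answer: $\frac{\left(50 - i \sqrt{190}\right)^{2}}{25} \approx 92.4 - 55.136 i$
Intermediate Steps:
$a = - \frac{13}{5}$ ($a = 6 \left(- \frac{1}{2}\right) - - \frac{2}{5} = -3 + \frac{2}{5} = - \frac{13}{5} \approx -2.6$)
$D{\left(A,f \right)} = \frac{i \sqrt{190}}{5}$ ($D{\left(A,f \right)} = \sqrt{- \frac{13}{5} - 5} = \sqrt{- \frac{38}{5}} = \frac{i \sqrt{190}}{5}$)
$\left(D{\left(1,\left(0 + 5\right) - 5 \right)} - 10\right)^{2} = \left(\frac{i \sqrt{190}}{5} - 10\right)^{2} = \left(-10 + \frac{i \sqrt{190}}{5}\right)^{2}$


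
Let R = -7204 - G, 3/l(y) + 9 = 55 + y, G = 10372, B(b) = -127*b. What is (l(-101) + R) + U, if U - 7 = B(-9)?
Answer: -903433/55 ≈ -16426.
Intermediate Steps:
U = 1150 (U = 7 - 127*(-9) = 7 + 1143 = 1150)
l(y) = 3/(46 + y) (l(y) = 3/(-9 + (55 + y)) = 3/(46 + y))
R = -17576 (R = -7204 - 1*10372 = -7204 - 10372 = -17576)
(l(-101) + R) + U = (3/(46 - 101) - 17576) + 1150 = (3/(-55) - 17576) + 1150 = (3*(-1/55) - 17576) + 1150 = (-3/55 - 17576) + 1150 = -966683/55 + 1150 = -903433/55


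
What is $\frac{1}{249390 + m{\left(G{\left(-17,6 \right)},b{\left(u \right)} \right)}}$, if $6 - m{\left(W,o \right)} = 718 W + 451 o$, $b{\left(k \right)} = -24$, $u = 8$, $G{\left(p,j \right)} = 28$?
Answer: $\frac{1}{240116} \approx 4.1647 \cdot 10^{-6}$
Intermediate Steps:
$m{\left(W,o \right)} = 6 - 718 W - 451 o$ ($m{\left(W,o \right)} = 6 - \left(718 W + 451 o\right) = 6 - \left(451 o + 718 W\right) = 6 - 718 W - 451 o$)
$\frac{1}{249390 + m{\left(G{\left(-17,6 \right)},b{\left(u \right)} \right)}} = \frac{1}{249390 - 9274} = \frac{1}{240116}$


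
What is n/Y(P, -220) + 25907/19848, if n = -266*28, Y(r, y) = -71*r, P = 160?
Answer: 13816607/7046040 ≈ 1.9609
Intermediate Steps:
n = -7448
n/Y(P, -220) + 25907/19848 = -7448/((-71*160)) + 25907/19848 = -7448/(-11360) + 25907*(1/19848) = -7448*(-1/11360) + 25907/19848 = 931/1420 + 25907/19848 = 13816607/7046040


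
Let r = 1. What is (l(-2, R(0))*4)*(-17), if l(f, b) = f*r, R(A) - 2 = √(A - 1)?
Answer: 136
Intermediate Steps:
R(A) = 2 + √(-1 + A) (R(A) = 2 + √(A - 1) = 2 + √(-1 + A))
l(f, b) = f (l(f, b) = f*1 = f)
(l(-2, R(0))*4)*(-17) = -2*4*(-17) = -8*(-17) = 136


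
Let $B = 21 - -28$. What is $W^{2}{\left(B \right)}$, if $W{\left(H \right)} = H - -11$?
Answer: $3600$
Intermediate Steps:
$B = 49$ ($B = 21 + 28 = 49$)
$W{\left(H \right)} = 11 + H$ ($W{\left(H \right)} = H + 11 = 11 + H$)
$W^{2}{\left(B \right)} = \left(11 + 49\right)^{2} = 60^{2} = 3600$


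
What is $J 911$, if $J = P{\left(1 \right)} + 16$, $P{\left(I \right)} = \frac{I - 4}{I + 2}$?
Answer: $13665$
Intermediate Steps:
$P{\left(I \right)} = \frac{-4 + I}{2 + I}$
$J = 15$ ($J = \frac{-4 + 1}{2 + 1} + 16 = \frac{1}{3} \left(-3\right) + 16 = -1 + 16 = 15$)
$J 911 = 15 \cdot 911 = 13665$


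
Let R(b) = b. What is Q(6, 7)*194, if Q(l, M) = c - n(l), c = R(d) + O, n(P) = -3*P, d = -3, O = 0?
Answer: 2910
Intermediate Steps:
c = -3 (c = -3 + 0 = -3)
Q(l, M) = -3 + 3*l (Q(l, M) = -3 - (-3)*l = -3 + 3*l)
Q(6, 7)*194 = (-3 + 3*6)*194 = (-3 + 18)*194 = 15*194 = 2910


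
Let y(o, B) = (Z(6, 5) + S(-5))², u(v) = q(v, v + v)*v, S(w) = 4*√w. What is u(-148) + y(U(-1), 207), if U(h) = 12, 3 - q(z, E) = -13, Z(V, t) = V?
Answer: -2412 + 48*I*√5 ≈ -2412.0 + 107.33*I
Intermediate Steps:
q(z, E) = 16 (q(z, E) = 3 - 1*(-13) = 3 + 13 = 16)
u(v) = 16*v
y(o, B) = (6 + 4*I*√5)² (y(o, B) = (6 + 4*√(-5))² = (6 + 4*(I*√5))² = (6 + 4*I*√5)²)
u(-148) + y(U(-1), 207) = 16*(-148) + (-44 + 48*I*√5) = -2368 + (-44 + 48*I*√5) = -2412 + 48*I*√5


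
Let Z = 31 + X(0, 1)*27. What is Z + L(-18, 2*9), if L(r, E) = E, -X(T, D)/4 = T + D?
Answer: -59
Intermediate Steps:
X(T, D) = -4*D - 4*T (X(T, D) = -4*(T + D) = -4*(D + T) = -4*D - 4*T)
Z = -77 (Z = 31 + (-4*1 - 4*0)*27 = 31 + (-4 + 0)*27 = 31 - 4*27 = 31 - 108 = -77)
Z + L(-18, 2*9) = -77 + 2*9 = -77 + 18 = -59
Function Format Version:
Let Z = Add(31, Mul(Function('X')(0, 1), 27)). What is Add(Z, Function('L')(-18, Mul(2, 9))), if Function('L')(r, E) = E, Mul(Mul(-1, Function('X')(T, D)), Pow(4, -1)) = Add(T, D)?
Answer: -59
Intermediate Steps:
Function('X')(T, D) = Add(Mul(-4, D), Mul(-4, T)) (Function('X')(T, D) = Mul(-4, Add(T, D)) = Mul(-4, Add(D, T)) = Add(Mul(-4, D), Mul(-4, T)))
Z = -77 (Z = Add(31, Mul(Add(Mul(-4, 1), Mul(-4, 0)), 27)) = Add(31, Mul(Add(-4, 0), 27)) = Add(31, Mul(-4, 27)) = Add(31, -108) = -77)
Add(Z, Function('L')(-18, Mul(2, 9))) = Add(-77, Mul(2, 9)) = Add(-77, 18) = -59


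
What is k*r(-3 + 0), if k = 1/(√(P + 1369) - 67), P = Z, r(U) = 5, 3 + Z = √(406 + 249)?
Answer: -5/(67 - √(1366 + √655)) ≈ -0.16837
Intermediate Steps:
Z = -3 + √655 (Z = -3 + √(406 + 249) = -3 + √655 ≈ 22.593)
P = -3 + √655 ≈ 22.593
k = 1/(-67 + √(1366 + √655)) (k = 1/(√((-3 + √655) + 1369) - 67) = 1/(√(1366 + √655) - 67) = 1/(-67 + √(1366 + √655)) ≈ -0.033675)
k*r(-3 + 0) = -1/(67 - √(1366 + √655))*5 = -5/(67 - √(1366 + √655))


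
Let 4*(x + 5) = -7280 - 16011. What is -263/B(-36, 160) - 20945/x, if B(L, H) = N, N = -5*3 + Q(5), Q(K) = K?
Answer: 6968593/233110 ≈ 29.894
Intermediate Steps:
x = -23311/4 (x = -5 + (-7280 - 16011)/4 = -5 + (¼)*(-23291) = -5 - 23291/4 = -23311/4 ≈ -5827.8)
N = -10 (N = -5*3 + 5 = -15 + 5 = -10)
B(L, H) = -10
-263/B(-36, 160) - 20945/x = -263/(-10) - 20945/(-23311/4) = -263*(-⅒) - 20945*(-4/23311) = 263/10 + 83780/23311 = 6968593/233110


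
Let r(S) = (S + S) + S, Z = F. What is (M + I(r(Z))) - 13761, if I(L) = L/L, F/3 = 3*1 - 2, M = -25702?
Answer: -39462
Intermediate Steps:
F = 3 (F = 3*(3*1 - 2) = 3*(3 - 2) = 3*1 = 3)
Z = 3
r(S) = 3*S (r(S) = 2*S + S = 3*S)
I(L) = 1
(M + I(r(Z))) - 13761 = (-25702 + 1) - 13761 = -25701 - 13761 = -39462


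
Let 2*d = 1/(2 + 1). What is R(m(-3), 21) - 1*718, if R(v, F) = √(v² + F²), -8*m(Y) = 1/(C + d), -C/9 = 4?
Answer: -718 + 3*√36240401/860 ≈ -697.00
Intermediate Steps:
C = -36 (C = -9*4 = -36)
d = ⅙ (d = 1/(2*(2 + 1)) = (½)/3 = (½)*(⅓) = ⅙ ≈ 0.16667)
m(Y) = 3/860 (m(Y) = -1/(8*(-36 + ⅙)) = -1/(8*(-215/6)) = -⅛*(-6/215) = 3/860)
R(v, F) = √(F² + v²)
R(m(-3), 21) - 1*718 = √(21² + (3/860)²) - 1*718 = √(441 + 9/739600) - 718 = √(326163609/739600) - 718 = 3*√36240401/860 - 718 = -718 + 3*√36240401/860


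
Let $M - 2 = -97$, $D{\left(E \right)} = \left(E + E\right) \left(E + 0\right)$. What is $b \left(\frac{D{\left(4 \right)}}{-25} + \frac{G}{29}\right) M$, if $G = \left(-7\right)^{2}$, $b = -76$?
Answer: $\frac{428868}{145} \approx 2957.7$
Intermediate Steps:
$G = 49$
$D{\left(E \right)} = 2 E^{2}$ ($D{\left(E \right)} = 2 E E = 2 E^{2}$)
$M = -95$ ($M = 2 - 97 = -95$)
$b \left(\frac{D{\left(4 \right)}}{-25} + \frac{G}{29}\right) M = - 76 \left(\frac{2 \cdot 4^{2}}{-25} + \frac{49}{29}\right) \left(-95\right) = - 76 \left(2 \cdot 16 \left(- \frac{1}{25}\right) + 49 \cdot \frac{1}{29}\right) \left(-95\right) = - 76 \left(32 \left(- \frac{1}{25}\right) + \frac{49}{29}\right) \left(-95\right) = - 76 \left(- \frac{32}{25} + \frac{49}{29}\right) \left(-95\right) = \left(-76\right) \frac{297}{725} \left(-95\right) = \left(- \frac{22572}{725}\right) \left(-95\right) = \frac{428868}{145}$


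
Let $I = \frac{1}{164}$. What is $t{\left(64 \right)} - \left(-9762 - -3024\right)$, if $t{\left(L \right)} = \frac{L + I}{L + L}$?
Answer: $\frac{141454593}{20992} \approx 6738.5$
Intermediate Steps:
$I = \frac{1}{164} \approx 0.0060976$
$t{\left(L \right)} = \frac{\frac{1}{164} + L}{2 L}$ ($t{\left(L \right)} = \frac{L + \frac{1}{164}}{L + L} = \frac{\frac{1}{164} + L}{2 L}$)
$t{\left(64 \right)} - \left(-9762 - -3024\right) = \frac{1 + 164 \cdot 64}{328 \cdot 64} - \left(-9762 - -3024\right) = \frac{1}{328} \cdot \frac{1}{64} \left(1 + 10496\right) - \left(-9762 + 3024\right) = \frac{1}{328} \cdot \frac{1}{64} \cdot 10497 - -6738 = \frac{10497}{20992} + 6738 = \frac{141454593}{20992}$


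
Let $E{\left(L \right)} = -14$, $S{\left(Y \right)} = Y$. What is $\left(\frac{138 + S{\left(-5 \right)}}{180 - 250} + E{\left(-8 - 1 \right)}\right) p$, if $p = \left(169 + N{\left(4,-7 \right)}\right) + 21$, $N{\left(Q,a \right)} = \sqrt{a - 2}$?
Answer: $-3021 - \frac{477 i}{10} \approx -3021.0 - 47.7 i$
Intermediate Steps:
$N{\left(Q,a \right)} = \sqrt{-2 + a}$
$p = 190 + 3 i$ ($p = \left(169 + \sqrt{-2 - 7}\right) + 21 = \left(169 + \sqrt{-9}\right) + 21 = \left(169 + 3 i\right) + 21 = 190 + 3 i \approx 190.0 + 3.0 i$)
$\left(\frac{138 + S{\left(-5 \right)}}{180 - 250} + E{\left(-8 - 1 \right)}\right) p = \left(\frac{138 - 5}{180 - 250} - 14\right) \left(190 + 3 i\right) = \left(\frac{133}{-70} - 14\right) \left(190 + 3 i\right) = \left(133 \left(- \frac{1}{70}\right) - 14\right) \left(190 + 3 i\right) = \left(- \frac{19}{10} - 14\right) \left(190 + 3 i\right) = - \frac{159 \left(190 + 3 i\right)}{10} = -3021 - \frac{477 i}{10}$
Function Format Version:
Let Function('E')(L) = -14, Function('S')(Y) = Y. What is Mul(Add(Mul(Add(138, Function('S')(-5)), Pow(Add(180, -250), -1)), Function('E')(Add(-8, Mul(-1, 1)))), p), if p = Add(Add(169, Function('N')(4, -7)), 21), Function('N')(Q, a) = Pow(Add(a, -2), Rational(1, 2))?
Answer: Add(-3021, Mul(Rational(-477, 10), I)) ≈ Add(-3021.0, Mul(-47.700, I))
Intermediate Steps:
Function('N')(Q, a) = Pow(Add(-2, a), Rational(1, 2))
p = Add(190, Mul(3, I)) (p = Add(Add(169, Pow(Add(-2, -7), Rational(1, 2))), 21) = Add(Add(169, Pow(-9, Rational(1, 2))), 21) = Add(Add(169, Mul(3, I)), 21) = Add(190, Mul(3, I)) ≈ Add(190.00, Mul(3.0000, I)))
Mul(Add(Mul(Add(138, Function('S')(-5)), Pow(Add(180, -250), -1)), Function('E')(Add(-8, Mul(-1, 1)))), p) = Mul(Add(Mul(Add(138, -5), Pow(Add(180, -250), -1)), -14), Add(190, Mul(3, I))) = Mul(Add(Mul(133, Pow(-70, -1)), -14), Add(190, Mul(3, I))) = Mul(Add(Mul(133, Rational(-1, 70)), -14), Add(190, Mul(3, I))) = Mul(Add(Rational(-19, 10), -14), Add(190, Mul(3, I))) = Mul(Rational(-159, 10), Add(190, Mul(3, I))) = Add(-3021, Mul(Rational(-477, 10), I))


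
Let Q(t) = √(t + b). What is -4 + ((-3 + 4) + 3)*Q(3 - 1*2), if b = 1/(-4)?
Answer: -4 + 2*√3 ≈ -0.53590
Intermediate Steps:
b = -¼ (b = 1*(-¼) = -¼ ≈ -0.25000)
Q(t) = √(-¼ + t) (Q(t) = √(t - ¼) = √(-¼ + t))
-4 + ((-3 + 4) + 3)*Q(3 - 1*2) = -4 + ((-3 + 4) + 3)*(√(-1 + 4*(3 - 1*2))/2) = -4 + (1 + 3)*(√(-1 + 4*(3 - 2))/2) = -4 + 4*(√(-1 + 4*1)/2) = -4 + 4*(√(-1 + 4)/2) = -4 + 4*(√3/2) = -4 + 2*√3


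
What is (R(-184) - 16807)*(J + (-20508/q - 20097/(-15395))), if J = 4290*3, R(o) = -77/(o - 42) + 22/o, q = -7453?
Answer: -258093460647019867923/1192825968260 ≈ -2.1637e+8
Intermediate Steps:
R(o) = -77/(-42 + o) + 22/o
J = 12870
(R(-184) - 16807)*(J + (-20508/q - 20097/(-15395))) = (11*(-84 - 5*(-184))/(-184*(-42 - 184)) - 16807)*(12870 + (-20508/(-7453) - 20097/(-15395))) = (11*(-1/184)*(-84 + 920)/(-226) - 16807)*(12870 + (-20508*(-1/7453) - 20097*(-1/15395))) = (11*(-1/184)*(-1/226)*836 - 16807)*(12870 + (20508/7453 + 20097/15395)) = (2299/10396 - 16807)*(12870 + 465503601/114738935) = -174723273/10396*1477155597051/114738935 = -258093460647019867923/1192825968260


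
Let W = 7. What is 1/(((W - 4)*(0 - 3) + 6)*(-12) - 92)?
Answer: -1/56 ≈ -0.017857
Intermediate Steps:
1/(((W - 4)*(0 - 3) + 6)*(-12) - 92) = 1/(((7 - 4)*(0 - 3) + 6)*(-12) - 92) = 1/((3*(-3) + 6)*(-12) - 92) = 1/((-9 + 6)*(-12) - 92) = 1/(-3*(-12) - 92) = 1/(36 - 92) = 1/(-56) = -1/56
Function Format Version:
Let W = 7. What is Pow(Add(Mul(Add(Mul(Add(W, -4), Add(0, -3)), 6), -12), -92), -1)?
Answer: Rational(-1, 56) ≈ -0.017857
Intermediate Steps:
Pow(Add(Mul(Add(Mul(Add(W, -4), Add(0, -3)), 6), -12), -92), -1) = Pow(Add(Mul(Add(Mul(Add(7, -4), Add(0, -3)), 6), -12), -92), -1) = Pow(Add(Mul(Add(Mul(3, -3), 6), -12), -92), -1) = Pow(Add(Mul(Add(-9, 6), -12), -92), -1) = Pow(Add(Mul(-3, -12), -92), -1) = Pow(Add(36, -92), -1) = Pow(-56, -1) = Rational(-1, 56)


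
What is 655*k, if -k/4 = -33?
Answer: 86460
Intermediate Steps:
k = 132 (k = -4*(-33) = 132)
655*k = 655*132 = 86460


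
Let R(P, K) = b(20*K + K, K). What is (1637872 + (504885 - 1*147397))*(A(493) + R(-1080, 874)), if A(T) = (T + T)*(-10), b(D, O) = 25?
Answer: -19624365600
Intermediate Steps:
R(P, K) = 25
A(T) = -20*T (A(T) = (2*T)*(-10) = -20*T)
(1637872 + (504885 - 1*147397))*(A(493) + R(-1080, 874)) = (1637872 + (504885 - 1*147397))*(-20*493 + 25) = (1637872 + (504885 - 147397))*(-9860 + 25) = (1637872 + 357488)*(-9835) = 1995360*(-9835) = -19624365600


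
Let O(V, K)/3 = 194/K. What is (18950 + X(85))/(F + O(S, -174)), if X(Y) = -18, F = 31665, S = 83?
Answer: 137257/229547 ≈ 0.59795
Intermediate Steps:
O(V, K) = 582/K (O(V, K) = 3*(194/K) = 582/K)
(18950 + X(85))/(F + O(S, -174)) = (18950 - 18)/(31665 + 582/(-174)) = 18932/(31665 + 582*(-1/174)) = 18932/(31665 - 97/29) = 18932/(918188/29) = 18932*(29/918188) = 137257/229547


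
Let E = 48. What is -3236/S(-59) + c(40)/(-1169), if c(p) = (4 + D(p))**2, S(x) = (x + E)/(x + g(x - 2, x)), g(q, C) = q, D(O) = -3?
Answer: -453946091/12859 ≈ -35302.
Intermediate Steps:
S(x) = (48 + x)/(-2 + 2*x) (S(x) = (x + 48)/(x + (x - 2)) = (48 + x)/(x + (-2 + x)) = (48 + x)/(-2 + 2*x))
c(p) = 1 (c(p) = (4 - 3)**2 = 1**2 = 1)
-3236/S(-59) + c(40)/(-1169) = -3236*2*(-1 - 59)/(48 - 59) + 1/(-1169) = -3236/((1/2)*(-11)/(-60)) + 1*(-1/1169) = -3236/((1/2)*(-1/60)*(-11)) - 1/1169 = -3236/11/120 - 1/1169 = -3236*120/11 - 1/1169 = -388320/11 - 1/1169 = -453946091/12859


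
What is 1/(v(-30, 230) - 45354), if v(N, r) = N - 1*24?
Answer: -1/45408 ≈ -2.2023e-5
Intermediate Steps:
v(N, r) = -24 + N (v(N, r) = N - 24 = -24 + N)
1/(v(-30, 230) - 45354) = 1/((-24 - 30) - 45354) = 1/(-54 - 45354) = 1/(-45408) = -1/45408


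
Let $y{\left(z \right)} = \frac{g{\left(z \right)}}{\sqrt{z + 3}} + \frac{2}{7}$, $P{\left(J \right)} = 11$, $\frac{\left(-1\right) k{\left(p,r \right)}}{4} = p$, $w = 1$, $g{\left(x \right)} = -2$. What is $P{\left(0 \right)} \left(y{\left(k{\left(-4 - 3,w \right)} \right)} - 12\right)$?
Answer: $- \frac{902}{7} - \frac{22 \sqrt{31}}{31} \approx -132.81$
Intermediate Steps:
$k{\left(p,r \right)} = - 4 p$
$y{\left(z \right)} = \frac{2}{7} - \frac{2}{\sqrt{3 + z}}$ ($y{\left(z \right)} = - \frac{2}{\sqrt{z + 3}} + \frac{2}{7} = - \frac{2}{\sqrt{3 + z}} + 2 \cdot \frac{1}{7} = - \frac{2}{\sqrt{3 + z}} + \frac{2}{7} = \frac{2}{7} - \frac{2}{\sqrt{3 + z}}$)
$P{\left(0 \right)} \left(y{\left(k{\left(-4 - 3,w \right)} \right)} - 12\right) = 11 \left(\left(\frac{2}{7} - \frac{2}{\sqrt{3 - 4 \left(-4 - 3\right)}}\right) - 12\right) = 11 \left(\left(\frac{2}{7} - \frac{2}{\sqrt{3 - -28}}\right) - 12\right) = 11 \left(\left(\frac{2}{7} - \frac{2}{\sqrt{3 + 28}}\right) - 12\right) = 11 \left(\left(\frac{2}{7} - \frac{2}{\sqrt{31}}\right) - 12\right) = 11 \left(\left(\frac{2}{7} - 2 \frac{\sqrt{31}}{31}\right) - 12\right) = 11 \left(\left(\frac{2}{7} - \frac{2 \sqrt{31}}{31}\right) - 12\right) = 11 \left(- \frac{82}{7} - \frac{2 \sqrt{31}}{31}\right) = - \frac{902}{7} - \frac{22 \sqrt{31}}{31}$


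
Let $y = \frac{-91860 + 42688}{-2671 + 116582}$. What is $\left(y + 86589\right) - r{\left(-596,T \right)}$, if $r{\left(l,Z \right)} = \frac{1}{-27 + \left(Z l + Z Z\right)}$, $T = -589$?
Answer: $\frac{6884034973766855}{79502815518} \approx 86589.0$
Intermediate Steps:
$y = - \frac{49172}{113911} \approx -0.43167$
$r{\left(l,Z \right)} = \frac{1}{-27 + Z^{2} + Z l}$ ($r{\left(l,Z \right)} = \frac{1}{-27 + \left(Z l + Z^{2}\right)} = \frac{1}{-27 + \left(Z^{2} + Z l\right)} = \frac{1}{-27 + Z^{2} + Z l}$)
$\left(y + 86589\right) - r{\left(-596,T \right)} = \left(- \frac{49172}{113911} + 86589\right) - \frac{1}{-27 + \left(-589\right)^{2} - -351044} = \frac{9863390407}{113911} - \frac{1}{-27 + 346921 + 351044} = \frac{9863390407}{113911} - \frac{1}{697938} = \frac{6884034973766855}{79502815518}$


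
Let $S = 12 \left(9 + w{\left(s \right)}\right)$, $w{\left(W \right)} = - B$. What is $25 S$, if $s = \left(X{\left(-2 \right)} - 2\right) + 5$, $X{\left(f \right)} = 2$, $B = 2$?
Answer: $2100$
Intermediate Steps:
$s = 5$ ($s = \left(2 - 2\right) + 5 = 0 + 5 = 5$)
$w{\left(W \right)} = -2$ ($w{\left(W \right)} = \left(-1\right) 2 = -2$)
$S = 84$ ($S = 12 \left(9 - 2\right) = 12 \cdot 7 = 84$)
$25 S = 25 \cdot 84 = 2100$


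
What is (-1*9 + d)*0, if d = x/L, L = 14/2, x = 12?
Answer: 0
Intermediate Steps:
L = 7 (L = 14*(1/2) = 7)
d = 12/7 ≈ 1.7143
(-1*9 + d)*0 = (-1*9 + 12/7)*0 = (-9 + 12/7)*0 = -51/7*0 = 0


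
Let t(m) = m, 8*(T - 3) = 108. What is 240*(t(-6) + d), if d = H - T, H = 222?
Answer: 47880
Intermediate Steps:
T = 33/2 (T = 3 + (1/8)*108 = 3 + 27/2 = 33/2 ≈ 16.500)
d = 411/2 (d = 222 - 1*33/2 = 222 - 33/2 = 411/2 ≈ 205.50)
240*(t(-6) + d) = 240*(-6 + 411/2) = 240*(399/2) = 47880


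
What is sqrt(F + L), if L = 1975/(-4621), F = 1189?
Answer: 3*sqrt(2820039186)/4621 ≈ 34.476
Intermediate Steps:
L = -1975/4621 (L = 1975*(-1/4621) = -1975/4621 ≈ -0.42740)
sqrt(F + L) = sqrt(1189 - 1975/4621) = sqrt(5492394/4621) = 3*sqrt(2820039186)/4621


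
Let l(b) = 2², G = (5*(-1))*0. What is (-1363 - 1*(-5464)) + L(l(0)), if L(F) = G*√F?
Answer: 4101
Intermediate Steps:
G = 0 (G = -5*0 = 0)
l(b) = 4
L(F) = 0 (L(F) = 0*√F = 0)
(-1363 - 1*(-5464)) + L(l(0)) = (-1363 - 1*(-5464)) + 0 = (-1363 + 5464) + 0 = 4101 + 0 = 4101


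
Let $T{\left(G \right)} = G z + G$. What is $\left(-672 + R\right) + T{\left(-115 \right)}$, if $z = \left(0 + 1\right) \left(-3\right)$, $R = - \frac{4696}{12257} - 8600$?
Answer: $- \frac{110832490}{12257} \approx -9042.4$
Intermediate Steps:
$R = - \frac{105414896}{12257}$ ($R = \left(-4696\right) \frac{1}{12257} - 8600 = - \frac{4696}{12257} - 8600 = - \frac{105414896}{12257} \approx -8600.4$)
$z = -3$ ($z = 1 \left(-3\right) = -3$)
$T{\left(G \right)} = - 2 G$ ($T{\left(G \right)} = G \left(-3\right) + G = - 3 G + G = - 2 G$)
$\left(-672 + R\right) + T{\left(-115 \right)} = \left(-672 - \frac{105414896}{12257}\right) - -230 = - \frac{113651600}{12257} + 230 = - \frac{110832490}{12257}$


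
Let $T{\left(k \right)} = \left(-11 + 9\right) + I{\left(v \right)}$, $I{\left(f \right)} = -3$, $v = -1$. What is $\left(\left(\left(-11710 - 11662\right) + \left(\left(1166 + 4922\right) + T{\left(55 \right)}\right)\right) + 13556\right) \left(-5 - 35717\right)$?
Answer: $133350226$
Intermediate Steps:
$T{\left(k \right)} = -5$ ($T{\left(k \right)} = \left(-11 + 9\right) - 3 = -2 - 3 = -5$)
$\left(\left(\left(-11710 - 11662\right) + \left(\left(1166 + 4922\right) + T{\left(55 \right)}\right)\right) + 13556\right) \left(-5 - 35717\right) = \left(\left(\left(-11710 - 11662\right) + \left(\left(1166 + 4922\right) - 5\right)\right) + 13556\right) \left(-5 - 35717\right) = \left(\left(-23372 + \left(6088 - 5\right)\right) + 13556\right) \left(-35722\right) = \left(\left(-23372 + 6083\right) + 13556\right) \left(-35722\right) = \left(-17289 + 13556\right) \left(-35722\right) = \left(-3733\right) \left(-35722\right) = 133350226$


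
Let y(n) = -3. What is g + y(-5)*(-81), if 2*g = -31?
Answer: 455/2 ≈ 227.50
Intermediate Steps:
g = -31/2 (g = (1/2)*(-31) = -31/2 ≈ -15.500)
g + y(-5)*(-81) = -31/2 - 3*(-81) = -31/2 + 243 = 455/2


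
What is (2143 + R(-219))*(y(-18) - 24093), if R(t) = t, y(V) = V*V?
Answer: -45731556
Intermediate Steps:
y(V) = V²
(2143 + R(-219))*(y(-18) - 24093) = (2143 - 219)*((-18)² - 24093) = 1924*(324 - 24093) = 1924*(-23769) = -45731556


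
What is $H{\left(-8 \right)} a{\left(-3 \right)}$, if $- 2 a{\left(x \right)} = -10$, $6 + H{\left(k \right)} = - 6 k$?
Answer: $210$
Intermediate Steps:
$H{\left(k \right)} = -6 - 6 k$
$a{\left(x \right)} = 5$ ($a{\left(x \right)} = \left(- \frac{1}{2}\right) \left(-10\right) = 5$)
$H{\left(-8 \right)} a{\left(-3 \right)} = \left(-6 - -48\right) 5 = \left(-6 + 48\right) 5 = 42 \cdot 5 = 210$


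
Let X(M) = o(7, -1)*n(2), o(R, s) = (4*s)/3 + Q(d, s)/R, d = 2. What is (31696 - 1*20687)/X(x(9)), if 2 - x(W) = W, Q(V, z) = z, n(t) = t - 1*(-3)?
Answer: -231189/155 ≈ -1491.5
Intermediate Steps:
n(t) = 3 + t (n(t) = t + 3 = 3 + t)
x(W) = 2 - W
o(R, s) = 4*s/3 + s/R (o(R, s) = (4*s)/3 + s/R = (4*s)*(⅓) + s/R = 4*s/3 + s/R)
X(M) = -155/21 (X(M) = ((4/3)*(-1) - 1/7)*(3 + 2) = (-4/3 - 1*⅐)*5 = (-4/3 - ⅐)*5 = -31/21*5 = -155/21)
(31696 - 1*20687)/X(x(9)) = (31696 - 1*20687)/(-155/21) = (31696 - 20687)*(-21/155) = 11009*(-21/155) = -231189/155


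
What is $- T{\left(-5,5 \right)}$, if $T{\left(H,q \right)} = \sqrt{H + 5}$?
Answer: $0$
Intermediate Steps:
$T{\left(H,q \right)} = \sqrt{5 + H}$
$- T{\left(-5,5 \right)} = - \sqrt{5 - 5} = - \sqrt{0} = \left(-1\right) 0 = 0$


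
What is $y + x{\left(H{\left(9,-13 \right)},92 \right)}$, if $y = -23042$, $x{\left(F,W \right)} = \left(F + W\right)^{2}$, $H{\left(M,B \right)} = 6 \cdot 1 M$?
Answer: $-1726$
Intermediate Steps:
$H{\left(M,B \right)} = 6 M$
$y + x{\left(H{\left(9,-13 \right)},92 \right)} = -23042 + \left(6 \cdot 9 + 92\right)^{2} = -23042 + \left(54 + 92\right)^{2} = -23042 + 146^{2} = -23042 + 21316 = -1726$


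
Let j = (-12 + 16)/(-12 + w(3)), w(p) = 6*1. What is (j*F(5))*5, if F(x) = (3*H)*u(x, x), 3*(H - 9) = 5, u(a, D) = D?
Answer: -1600/3 ≈ -533.33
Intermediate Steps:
w(p) = 6
H = 32/3 (H = 9 + (1/3)*5 = 9 + 5/3 = 32/3 ≈ 10.667)
F(x) = 32*x (F(x) = (3*(32/3))*x = 32*x)
j = -2/3 (j = (-12 + 16)/(-12 + 6) = 4/(-6) = 4*(-1/6) = -2/3 ≈ -0.66667)
(j*F(5))*5 = -64*5/3*5 = -2/3*160*5 = -320/3*5 = -1600/3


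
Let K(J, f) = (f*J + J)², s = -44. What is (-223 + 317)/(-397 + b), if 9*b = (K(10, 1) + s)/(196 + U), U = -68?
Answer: -27072/114247 ≈ -0.23696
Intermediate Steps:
K(J, f) = (J + J*f)² (K(J, f) = (J*f + J)² = (J + J*f)²)
b = 89/288 (b = ((10²*(1 + 1)² - 44)/(196 - 68))/9 = ((100*2² - 44)/128)/9 = ((100*4 - 44)*(1/128))/9 = ((400 - 44)*(1/128))/9 = (356*(1/128))/9 = (⅑)*(89/32) = 89/288 ≈ 0.30903)
(-223 + 317)/(-397 + b) = (-223 + 317)/(-397 + 89/288) = 94/(-114247/288) = 94*(-288/114247) = -27072/114247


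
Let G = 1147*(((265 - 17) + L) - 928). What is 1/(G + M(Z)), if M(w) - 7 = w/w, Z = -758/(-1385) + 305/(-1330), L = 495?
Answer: -1/212187 ≈ -4.7128e-6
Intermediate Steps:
Z = 117143/368410 (Z = -758*(-1/1385) + 305*(-1/1330) = 758/1385 - 61/266 = 117143/368410 ≈ 0.31797)
G = -212195 (G = 1147*(((265 - 17) + 495) - 928) = 1147*((248 + 495) - 928) = 1147*(743 - 928) = 1147*(-185) = -212195)
M(w) = 8 (M(w) = 7 + w/w = 7 + 1 = 8)
1/(G + M(Z)) = 1/(-212195 + 8) = 1/(-212187) = -1/212187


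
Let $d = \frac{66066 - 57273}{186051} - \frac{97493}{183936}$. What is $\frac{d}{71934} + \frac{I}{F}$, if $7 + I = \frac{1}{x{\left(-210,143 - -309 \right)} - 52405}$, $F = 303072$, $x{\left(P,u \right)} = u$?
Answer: $- \frac{211144616918850259}{7083425229090821436672} \approx -2.9808 \cdot 10^{-5}$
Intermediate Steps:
$I = - \frac{363672}{51953}$ ($I = -7 + \frac{1}{\left(143 - -309\right) - 52405} = -7 + \frac{1}{\left(143 + 309\right) - 52405} = -7 + \frac{1}{452 - 52405} = -7 + \frac{1}{-51953} = -7 - \frac{1}{51953} = - \frac{363672}{51953} \approx -7.0$)
$d = - \frac{5507106965}{11407158912}$ ($d = 8793 \cdot \frac{1}{186051} - \frac{97493}{183936} = \frac{2931}{62017} - \frac{97493}{183936} = - \frac{5507106965}{11407158912} \approx -0.48278$)
$\frac{d}{71934} + \frac{I}{F} = - \frac{5507106965}{11407158912 \cdot 71934} - \frac{363672}{51953 \cdot 303072} = \left(- \frac{5507106965}{11407158912}\right) \frac{1}{71934} - \frac{15153}{656062484} = - \frac{289847735}{43187503640832} - \frac{15153}{656062484} = - \frac{211144616918850259}{7083425229090821436672}$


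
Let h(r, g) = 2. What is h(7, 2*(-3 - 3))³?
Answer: 8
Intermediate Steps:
h(7, 2*(-3 - 3))³ = 2³ = 8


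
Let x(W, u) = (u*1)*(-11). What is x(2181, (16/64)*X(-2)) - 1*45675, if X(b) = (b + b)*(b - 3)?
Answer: -45730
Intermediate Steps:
X(b) = 2*b*(-3 + b) (X(b) = (2*b)*(-3 + b) = 2*b*(-3 + b))
x(W, u) = -11*u (x(W, u) = u*(-11) = -11*u)
x(2181, (16/64)*X(-2)) - 1*45675 = -11*16/64*2*(-2)*(-3 - 2) - 1*45675 = -11*16*(1/64)*2*(-2)*(-5) - 45675 = -11*20/4 - 45675 = -11*5 - 45675 = -55 - 45675 = -45730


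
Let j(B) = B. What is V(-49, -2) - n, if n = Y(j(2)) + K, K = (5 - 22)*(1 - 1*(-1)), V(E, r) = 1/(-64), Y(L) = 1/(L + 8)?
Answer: 10843/320 ≈ 33.884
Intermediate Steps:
Y(L) = 1/(8 + L)
V(E, r) = -1/64
K = -34 (K = -17*(1 + 1) = -17*2 = -34)
n = -339/10 (n = 1/(8 + 2) - 34 = 1/10 - 34 = ⅒ - 34 = -339/10 ≈ -33.900)
V(-49, -2) - n = -1/64 - 1*(-339/10) = -1/64 + 339/10 = 10843/320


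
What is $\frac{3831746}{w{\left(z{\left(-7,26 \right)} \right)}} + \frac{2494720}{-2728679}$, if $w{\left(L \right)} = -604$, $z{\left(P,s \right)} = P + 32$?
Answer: $- \frac{5228555827207}{824061058} \approx -6344.9$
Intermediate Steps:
$z{\left(P,s \right)} = 32 + P$
$\frac{3831746}{w{\left(z{\left(-7,26 \right)} \right)}} + \frac{2494720}{-2728679} = \frac{3831746}{-604} + \frac{2494720}{-2728679} = 3831746 \left(- \frac{1}{604}\right) + 2494720 \left(- \frac{1}{2728679}\right) = - \frac{1915873}{302} - \frac{2494720}{2728679} = - \frac{5228555827207}{824061058}$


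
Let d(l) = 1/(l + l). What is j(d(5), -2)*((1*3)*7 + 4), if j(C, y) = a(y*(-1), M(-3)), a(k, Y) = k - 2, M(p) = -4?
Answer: 0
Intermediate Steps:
a(k, Y) = -2 + k
d(l) = 1/(2*l)
j(C, y) = -2 - y (j(C, y) = -2 + y*(-1) = -2 - y)
j(d(5), -2)*((1*3)*7 + 4) = (-2 - 1*(-2))*((1*3)*7 + 4) = (-2 + 2)*(3*7 + 4) = 0*(21 + 4) = 0*25 = 0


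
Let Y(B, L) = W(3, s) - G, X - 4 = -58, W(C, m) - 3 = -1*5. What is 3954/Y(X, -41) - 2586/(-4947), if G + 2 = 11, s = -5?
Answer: -6510664/18139 ≈ -358.93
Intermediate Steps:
G = 9 (G = -2 + 11 = 9)
W(C, m) = -2 (W(C, m) = 3 - 1*5 = 3 - 5 = -2)
X = -54 (X = 4 - 58 = -54)
Y(B, L) = -11 (Y(B, L) = -2 - 1*9 = -2 - 9 = -11)
3954/Y(X, -41) - 2586/(-4947) = 3954/(-11) - 2586/(-4947) = 3954*(-1/11) - 2586*(-1/4947) = -3954/11 + 862/1649 = -6510664/18139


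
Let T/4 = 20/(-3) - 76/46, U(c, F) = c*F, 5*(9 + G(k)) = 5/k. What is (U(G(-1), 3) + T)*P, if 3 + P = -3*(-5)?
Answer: -17464/23 ≈ -759.30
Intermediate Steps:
G(k) = -9 + 1/k (G(k) = -9 + (5/k)/5 = -9 + 1/k)
P = 12 (P = -3 - 3*(-5) = -3 + 15 = 12)
U(c, F) = F*c
T = -2296/69 (T = 4*(20/(-3) - 76/46) = 4*(20*(-⅓) - 76*1/46) = 4*(-20/3 - 38/23) = 4*(-574/69) = -2296/69 ≈ -33.275)
(U(G(-1), 3) + T)*P = (3*(-9 + 1/(-1)) - 2296/69)*12 = (3*(-9 - 1) - 2296/69)*12 = (3*(-10) - 2296/69)*12 = (-30 - 2296/69)*12 = -4366/69*12 = -17464/23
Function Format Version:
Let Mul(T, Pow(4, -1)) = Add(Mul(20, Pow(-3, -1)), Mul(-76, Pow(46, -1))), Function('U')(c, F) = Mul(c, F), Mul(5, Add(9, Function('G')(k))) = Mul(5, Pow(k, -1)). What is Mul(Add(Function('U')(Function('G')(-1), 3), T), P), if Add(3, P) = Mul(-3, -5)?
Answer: Rational(-17464, 23) ≈ -759.30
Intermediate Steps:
Function('G')(k) = Add(-9, Pow(k, -1)) (Function('G')(k) = Add(-9, Mul(Rational(1, 5), Mul(5, Pow(k, -1)))) = Add(-9, Pow(k, -1)))
P = 12 (P = Add(-3, Mul(-3, -5)) = Add(-3, 15) = 12)
Function('U')(c, F) = Mul(F, c)
T = Rational(-2296, 69) (T = Mul(4, Add(Mul(20, Pow(-3, -1)), Mul(-76, Pow(46, -1)))) = Mul(4, Add(Mul(20, Rational(-1, 3)), Mul(-76, Rational(1, 46)))) = Mul(4, Add(Rational(-20, 3), Rational(-38, 23))) = Mul(4, Rational(-574, 69)) = Rational(-2296, 69) ≈ -33.275)
Mul(Add(Function('U')(Function('G')(-1), 3), T), P) = Mul(Add(Mul(3, Add(-9, Pow(-1, -1))), Rational(-2296, 69)), 12) = Mul(Add(Mul(3, Add(-9, -1)), Rational(-2296, 69)), 12) = Mul(Add(Mul(3, -10), Rational(-2296, 69)), 12) = Mul(Add(-30, Rational(-2296, 69)), 12) = Mul(Rational(-4366, 69), 12) = Rational(-17464, 23)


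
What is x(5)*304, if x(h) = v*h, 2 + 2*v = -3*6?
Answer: -15200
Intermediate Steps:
v = -10 (v = -1 + (-3*6)/2 = -1 + (1/2)*(-18) = -1 - 9 = -10)
x(h) = -10*h
x(5)*304 = -10*5*304 = -50*304 = -15200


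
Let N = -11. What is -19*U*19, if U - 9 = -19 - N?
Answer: -361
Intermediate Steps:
U = 1 (U = 9 + (-19 - 1*(-11)) = 9 + (-19 + 11) = 9 - 8 = 1)
-19*U*19 = -19*1*19 = -19*19 = -361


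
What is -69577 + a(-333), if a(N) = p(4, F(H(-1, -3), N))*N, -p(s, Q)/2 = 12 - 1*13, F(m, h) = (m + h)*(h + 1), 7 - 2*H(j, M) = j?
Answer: -70243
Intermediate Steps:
H(j, M) = 7/2 - j/2
F(m, h) = (1 + h)*(h + m) (F(m, h) = (h + m)*(1 + h) = (1 + h)*(h + m))
p(s, Q) = 2 (p(s, Q) = -2*(12 - 1*13) = -2*(12 - 13) = -2*(-1) = 2)
a(N) = 2*N
-69577 + a(-333) = -69577 + 2*(-333) = -69577 - 666 = -70243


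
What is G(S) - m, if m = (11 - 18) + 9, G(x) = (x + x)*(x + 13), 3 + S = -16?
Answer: 226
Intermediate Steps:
S = -19 (S = -3 - 16 = -19)
G(x) = 2*x*(13 + x) (G(x) = (2*x)*(13 + x) = 2*x*(13 + x))
m = 2 (m = -7 + 9 = 2)
G(S) - m = 2*(-19)*(13 - 19) - 1*2 = 2*(-19)*(-6) - 2 = 228 - 2 = 226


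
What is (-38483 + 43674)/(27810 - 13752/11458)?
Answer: 29739239/159316614 ≈ 0.18667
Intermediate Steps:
(-38483 + 43674)/(27810 - 13752/11458) = 5191/(27810 - 13752*1/11458) = 5191/(27810 - 6876/5729) = 5191/(159316614/5729) = 5191*(5729/159316614) = 29739239/159316614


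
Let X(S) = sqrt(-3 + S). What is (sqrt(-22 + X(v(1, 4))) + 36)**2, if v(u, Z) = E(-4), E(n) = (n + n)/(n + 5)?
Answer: (36 + sqrt(-22 + I*sqrt(11)))**2 ≈ 1299.4 + 341.98*I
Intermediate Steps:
E(n) = 2*n/(5 + n) (E(n) = (2*n)/(5 + n) = 2*n/(5 + n))
v(u, Z) = -8 (v(u, Z) = 2*(-4)/(5 - 4) = 2*(-4)/1 = 2*(-4)*1 = -8)
(sqrt(-22 + X(v(1, 4))) + 36)**2 = (sqrt(-22 + sqrt(-3 - 8)) + 36)**2 = (sqrt(-22 + sqrt(-11)) + 36)**2 = (sqrt(-22 + I*sqrt(11)) + 36)**2 = (36 + sqrt(-22 + I*sqrt(11)))**2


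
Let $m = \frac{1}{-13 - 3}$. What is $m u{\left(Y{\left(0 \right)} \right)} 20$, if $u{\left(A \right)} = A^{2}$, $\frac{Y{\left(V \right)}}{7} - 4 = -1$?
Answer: $- \frac{2205}{4} \approx -551.25$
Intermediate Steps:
$Y{\left(V \right)} = 21$ ($Y{\left(V \right)} = 28 + 7 \left(-1\right) = 28 - 7 = 21$)
$m = - \frac{1}{16}$ ($m = \frac{1}{-16} = - \frac{1}{16} \approx -0.0625$)
$m u{\left(Y{\left(0 \right)} \right)} 20 = - \frac{21^{2}}{16} \cdot 20 = \left(- \frac{1}{16}\right) 441 \cdot 20 = \left(- \frac{441}{16}\right) 20 = - \frac{2205}{4}$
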